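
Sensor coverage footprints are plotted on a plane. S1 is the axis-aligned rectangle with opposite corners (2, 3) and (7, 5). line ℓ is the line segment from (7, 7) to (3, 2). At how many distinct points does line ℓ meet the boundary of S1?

The segment meets the boundary at (3.8,3), (5.4,5).

2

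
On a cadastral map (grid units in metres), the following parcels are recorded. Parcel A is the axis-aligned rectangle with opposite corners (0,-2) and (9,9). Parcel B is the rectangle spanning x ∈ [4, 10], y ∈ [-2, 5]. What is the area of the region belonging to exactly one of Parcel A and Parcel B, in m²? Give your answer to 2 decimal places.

|Parcel A∩Parcel B|: x∈[4,9], y∈[-2,5] → 5·7 = 35.
|Parcel A △ Parcel B| = |Parcel A| + |Parcel B| − 2·|Parcel A∩Parcel B| = 99 + 42 − 70 = 71.00.

71.00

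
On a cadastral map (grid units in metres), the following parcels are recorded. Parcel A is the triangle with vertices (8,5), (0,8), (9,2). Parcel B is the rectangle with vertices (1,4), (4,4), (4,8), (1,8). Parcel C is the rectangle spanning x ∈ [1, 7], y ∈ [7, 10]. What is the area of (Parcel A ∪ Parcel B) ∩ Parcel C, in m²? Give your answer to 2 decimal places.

The region (Parcel A ∪ Parcel B) ∩ Parcel C is the polygon with vertices (1,7.333), (1,7.625), (1,8), (4,8), (4,7), (1,7).
By the shoelace formula its area is 3.00.

3.00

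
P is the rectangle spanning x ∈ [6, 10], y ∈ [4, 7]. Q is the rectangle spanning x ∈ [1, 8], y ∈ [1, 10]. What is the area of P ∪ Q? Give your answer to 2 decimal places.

By inclusion–exclusion:
Individual areas: |P| = 12, |Q| = 63.
|P∩Q|: x∈[6,8], y∈[4,7] → 2·3 = 6.
|P ∪ Q| = 75 − 6 = 69.00.

69.00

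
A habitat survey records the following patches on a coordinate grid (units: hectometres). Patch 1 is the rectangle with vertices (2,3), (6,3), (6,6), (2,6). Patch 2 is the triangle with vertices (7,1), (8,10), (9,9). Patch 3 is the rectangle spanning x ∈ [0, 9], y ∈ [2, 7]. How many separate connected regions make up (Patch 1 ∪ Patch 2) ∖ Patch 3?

(Patch 1 ∪ Patch 2) ∖ Patch 3 splits into 2 disjoint pieces (area 0.0694, area 2.5).

2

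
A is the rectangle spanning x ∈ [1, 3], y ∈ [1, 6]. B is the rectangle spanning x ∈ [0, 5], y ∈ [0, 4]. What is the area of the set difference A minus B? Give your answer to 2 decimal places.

4.00

|A∩B|: x∈[1,3], y∈[1,4] → 2·3 = 6.
|A| = 10.
|A ∖ B| = |A| − |A∩B| = 10 − 6 = 4.00.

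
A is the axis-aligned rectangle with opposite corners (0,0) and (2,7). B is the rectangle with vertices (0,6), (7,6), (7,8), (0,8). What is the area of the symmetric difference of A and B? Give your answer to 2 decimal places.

|A∩B|: x∈[0,2], y∈[6,7] → 2·1 = 2.
|A △ B| = |A| + |B| − 2·|A∩B| = 14 + 14 − 4 = 24.00.

24.00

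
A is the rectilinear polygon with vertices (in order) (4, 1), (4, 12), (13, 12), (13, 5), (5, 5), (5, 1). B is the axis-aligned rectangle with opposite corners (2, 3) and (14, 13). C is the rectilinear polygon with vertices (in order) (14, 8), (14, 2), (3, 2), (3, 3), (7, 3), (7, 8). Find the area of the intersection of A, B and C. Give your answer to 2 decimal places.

18.00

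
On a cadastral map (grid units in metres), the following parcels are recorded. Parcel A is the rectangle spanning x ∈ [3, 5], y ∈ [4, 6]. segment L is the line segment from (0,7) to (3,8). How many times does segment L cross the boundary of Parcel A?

The segment lies entirely outside Parcel A and never meets its boundary.

0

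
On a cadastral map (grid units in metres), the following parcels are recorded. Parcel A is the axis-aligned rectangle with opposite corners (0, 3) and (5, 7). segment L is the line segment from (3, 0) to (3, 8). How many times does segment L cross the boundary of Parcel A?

The segment meets the boundary at (3,7), (3,3).

2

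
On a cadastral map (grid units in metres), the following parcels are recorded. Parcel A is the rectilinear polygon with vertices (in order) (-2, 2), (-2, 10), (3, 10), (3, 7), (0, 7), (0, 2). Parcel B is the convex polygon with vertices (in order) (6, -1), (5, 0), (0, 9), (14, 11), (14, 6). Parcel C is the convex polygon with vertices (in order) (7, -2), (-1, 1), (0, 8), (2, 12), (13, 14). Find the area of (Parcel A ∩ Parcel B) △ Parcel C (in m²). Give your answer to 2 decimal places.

130.24

|Parcel A ∩ Parcel B| = 5.5317.
|(Parcel A ∩ Parcel B) ∩ Parcel C| = 5.3941.
|(Parcel A ∩ Parcel B) △ Parcel C| = 5.5317 + 135.5 − 10.7882 = 130.24.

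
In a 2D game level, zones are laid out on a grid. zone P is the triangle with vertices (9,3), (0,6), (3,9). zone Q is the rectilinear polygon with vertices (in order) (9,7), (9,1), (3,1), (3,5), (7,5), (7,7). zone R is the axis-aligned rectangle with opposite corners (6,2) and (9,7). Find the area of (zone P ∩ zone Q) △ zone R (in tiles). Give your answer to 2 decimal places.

14.00

|zone P ∩ zone Q| = 4.
|(zone P ∩ zone Q) ∩ zone R| = 2.5.
|(zone P ∩ zone Q) △ zone R| = 4 + 15 − 5 = 14.00.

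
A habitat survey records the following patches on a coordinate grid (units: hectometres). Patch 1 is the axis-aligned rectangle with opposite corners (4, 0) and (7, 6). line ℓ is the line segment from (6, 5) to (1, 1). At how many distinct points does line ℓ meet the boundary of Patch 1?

The segment meets the boundary at (4,3.4).

1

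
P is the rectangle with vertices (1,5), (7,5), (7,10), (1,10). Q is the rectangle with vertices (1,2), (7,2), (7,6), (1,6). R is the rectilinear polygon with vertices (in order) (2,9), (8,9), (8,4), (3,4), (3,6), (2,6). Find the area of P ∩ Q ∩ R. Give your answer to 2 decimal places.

4.00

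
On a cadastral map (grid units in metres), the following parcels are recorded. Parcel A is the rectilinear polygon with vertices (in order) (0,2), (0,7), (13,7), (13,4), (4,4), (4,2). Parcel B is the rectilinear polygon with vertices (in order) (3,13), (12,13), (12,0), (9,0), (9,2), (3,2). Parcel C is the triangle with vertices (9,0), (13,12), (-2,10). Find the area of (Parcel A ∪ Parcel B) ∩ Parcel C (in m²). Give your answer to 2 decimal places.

The region (Parcel A ∪ Parcel B) ∩ Parcel C is the polygon with vertices (3,7), (3,10.667), (12,11.867), (12,9), (9,0), (9,2), (6.8,2), (1.3,7).
By the shoelace formula its area is 70.65.

70.65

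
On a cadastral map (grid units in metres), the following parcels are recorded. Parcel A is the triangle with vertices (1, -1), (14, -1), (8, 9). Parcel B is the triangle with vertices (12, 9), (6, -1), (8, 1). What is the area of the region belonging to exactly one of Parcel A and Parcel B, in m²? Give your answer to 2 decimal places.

|Parcel A| = 65, |Parcel B| = 4, |Parcel A∩Parcel B| = 3.3939.
|Parcel A △ Parcel B| = |Parcel A| + |Parcel B| − 2·|Parcel A∩Parcel B| = 65 + 4 − 6.7879 = 62.21.

62.21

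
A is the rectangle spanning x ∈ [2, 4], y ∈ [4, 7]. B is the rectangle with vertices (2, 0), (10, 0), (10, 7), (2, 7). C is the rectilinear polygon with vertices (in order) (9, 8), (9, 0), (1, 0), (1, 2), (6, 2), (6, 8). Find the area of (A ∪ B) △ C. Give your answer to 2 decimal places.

|A ∪ B| = 56.
|(A ∪ B) ∩ C| = 29.
|(A ∪ B) △ C| = 56 + 34 − 58 = 32.00.

32.00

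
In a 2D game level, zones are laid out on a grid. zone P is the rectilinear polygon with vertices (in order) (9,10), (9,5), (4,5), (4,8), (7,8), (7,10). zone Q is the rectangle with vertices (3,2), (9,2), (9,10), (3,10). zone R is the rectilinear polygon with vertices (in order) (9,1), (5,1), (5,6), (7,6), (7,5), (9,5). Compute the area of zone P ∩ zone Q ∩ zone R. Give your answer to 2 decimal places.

2.00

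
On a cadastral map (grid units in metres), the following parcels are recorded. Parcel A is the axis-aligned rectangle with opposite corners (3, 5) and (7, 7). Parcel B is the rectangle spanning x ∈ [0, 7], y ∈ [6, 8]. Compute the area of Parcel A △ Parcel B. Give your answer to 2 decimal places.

14.00

|Parcel A∩Parcel B|: x∈[3,7], y∈[6,7] → 4·1 = 4.
|Parcel A △ Parcel B| = |Parcel A| + |Parcel B| − 2·|Parcel A∩Parcel B| = 8 + 14 − 8 = 14.00.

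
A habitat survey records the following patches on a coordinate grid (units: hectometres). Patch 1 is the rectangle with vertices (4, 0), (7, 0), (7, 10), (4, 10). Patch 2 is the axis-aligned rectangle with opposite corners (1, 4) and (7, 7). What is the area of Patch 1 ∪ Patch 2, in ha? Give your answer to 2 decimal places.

39.00

By inclusion–exclusion:
Individual areas: |Patch 1| = 30, |Patch 2| = 18.
|Patch 1∩Patch 2|: x∈[4,7], y∈[4,7] → 3·3 = 9.
|Patch 1 ∪ Patch 2| = 48 − 9 = 39.00.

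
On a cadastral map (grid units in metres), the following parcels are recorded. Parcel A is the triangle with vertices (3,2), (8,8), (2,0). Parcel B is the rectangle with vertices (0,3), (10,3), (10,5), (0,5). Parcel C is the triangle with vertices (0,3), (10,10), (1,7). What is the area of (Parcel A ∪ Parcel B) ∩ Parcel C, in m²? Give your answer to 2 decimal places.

2.36

The region (Parcel A ∪ Parcel B) ∩ Parcel C is the polygon with vertices (2.857,5), (0,3), (0.5,5).
By the shoelace formula its area is 2.36.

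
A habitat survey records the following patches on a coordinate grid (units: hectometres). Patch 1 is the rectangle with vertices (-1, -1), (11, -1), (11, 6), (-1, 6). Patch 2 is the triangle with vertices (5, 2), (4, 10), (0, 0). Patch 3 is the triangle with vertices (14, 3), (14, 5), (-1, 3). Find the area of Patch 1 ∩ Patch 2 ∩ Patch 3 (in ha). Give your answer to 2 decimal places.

1.92

The intersection is the polygon with vertices (4.875,3), (1.2,3), (1.324,3.31), (4.779,3.771).
By the shoelace formula its area is 1.92.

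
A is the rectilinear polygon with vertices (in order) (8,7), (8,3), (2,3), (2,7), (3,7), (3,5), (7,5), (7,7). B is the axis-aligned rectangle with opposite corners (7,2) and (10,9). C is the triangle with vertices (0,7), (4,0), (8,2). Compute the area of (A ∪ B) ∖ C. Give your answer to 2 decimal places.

26.72

|A ∪ B| = 33.
|(A ∪ B) ∩ C| = 6.2786.
|(A ∪ B) ∖ C| = 33 − 6.2786 = 26.72.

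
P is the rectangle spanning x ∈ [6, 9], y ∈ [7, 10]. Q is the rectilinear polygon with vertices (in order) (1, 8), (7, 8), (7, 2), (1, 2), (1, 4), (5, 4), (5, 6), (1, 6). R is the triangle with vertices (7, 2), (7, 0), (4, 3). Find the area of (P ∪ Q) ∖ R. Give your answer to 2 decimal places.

|P ∪ Q| = 36.
|(P ∪ Q) ∩ R| = 1.
|(P ∪ Q) ∖ R| = 36 − 1 = 35.00.

35.00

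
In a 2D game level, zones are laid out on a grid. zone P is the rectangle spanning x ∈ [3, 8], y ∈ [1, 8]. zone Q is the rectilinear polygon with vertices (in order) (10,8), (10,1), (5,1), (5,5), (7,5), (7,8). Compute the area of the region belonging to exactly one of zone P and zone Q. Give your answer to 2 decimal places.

34.00

|zone P| = 35, |zone Q| = 29, |zone P∩zone Q| = 15.
|zone P △ zone Q| = |zone P| + |zone Q| − 2·|zone P∩zone Q| = 35 + 29 − 30 = 34.00.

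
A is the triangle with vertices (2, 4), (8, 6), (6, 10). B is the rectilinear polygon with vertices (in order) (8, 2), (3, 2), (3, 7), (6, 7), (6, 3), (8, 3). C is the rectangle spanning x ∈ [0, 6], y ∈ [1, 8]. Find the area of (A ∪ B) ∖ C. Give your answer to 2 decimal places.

8.00

|A ∪ B| = 25.25.
|(A ∪ B) ∩ C| = 17.25.
|(A ∪ B) ∖ C| = 25.25 − 17.25 = 8.00.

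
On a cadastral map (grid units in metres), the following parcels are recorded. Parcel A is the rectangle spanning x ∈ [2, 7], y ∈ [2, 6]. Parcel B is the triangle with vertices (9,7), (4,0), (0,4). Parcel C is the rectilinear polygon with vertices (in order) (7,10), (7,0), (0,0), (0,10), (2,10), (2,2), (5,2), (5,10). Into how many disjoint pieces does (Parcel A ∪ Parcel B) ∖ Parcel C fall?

(Parcel A ∪ Parcel B) ∖ Parcel C splits into 2 disjoint pieces (area 12, area 2.1333).

2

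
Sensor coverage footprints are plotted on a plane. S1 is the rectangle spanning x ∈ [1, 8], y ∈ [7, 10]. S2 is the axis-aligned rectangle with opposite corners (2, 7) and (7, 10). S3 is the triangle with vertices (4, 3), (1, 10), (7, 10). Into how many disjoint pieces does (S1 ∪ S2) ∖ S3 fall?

2

(S1 ∪ S2) ∖ S3 splits into 2 disjoint pieces (area 4.9286, area 1.9286).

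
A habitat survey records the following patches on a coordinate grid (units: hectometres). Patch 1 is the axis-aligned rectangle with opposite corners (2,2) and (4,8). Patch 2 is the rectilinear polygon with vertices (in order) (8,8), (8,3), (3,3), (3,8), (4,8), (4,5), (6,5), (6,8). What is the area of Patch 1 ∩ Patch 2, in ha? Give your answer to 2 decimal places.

The intersection is the polygon with vertices (4,3), (3,3), (3,8), (4,8), (4,5).
By the shoelace formula its area is 5.00.

5.00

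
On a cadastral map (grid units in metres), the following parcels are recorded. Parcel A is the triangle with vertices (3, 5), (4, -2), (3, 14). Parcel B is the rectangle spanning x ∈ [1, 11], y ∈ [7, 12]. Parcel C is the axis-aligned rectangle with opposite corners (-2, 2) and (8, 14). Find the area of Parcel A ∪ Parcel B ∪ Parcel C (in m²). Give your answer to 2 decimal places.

By inclusion–exclusion:
Individual areas: |Parcel A| = 4.5, |Parcel B| = 50, |Parcel C| = 120.
|Parcel A∩Parcel B| = 1.4062.
|Parcel A∩Parcel C| = 3.8571.
|Parcel B∩Parcel C|: x∈[1,8], y∈[7,12] → 7·5 = 35.
|Parcel A∩Parcel B∩Parcel C| = 1.4062.
|Parcel A ∪ Parcel B ∪ Parcel C| = 174.5 − 40.2634 + 1.4062 = 135.64.

135.64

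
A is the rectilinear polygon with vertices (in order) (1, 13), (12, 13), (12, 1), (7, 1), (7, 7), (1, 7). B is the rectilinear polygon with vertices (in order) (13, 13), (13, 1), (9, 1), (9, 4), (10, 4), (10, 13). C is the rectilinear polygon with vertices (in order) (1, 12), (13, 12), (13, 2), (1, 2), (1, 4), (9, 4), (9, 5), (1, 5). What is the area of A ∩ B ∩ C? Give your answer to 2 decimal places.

The intersection is the polygon with vertices (12,2), (9,2), (9,4), (10,4), (10,12), (12,12).
By the shoelace formula its area is 22.00.

22.00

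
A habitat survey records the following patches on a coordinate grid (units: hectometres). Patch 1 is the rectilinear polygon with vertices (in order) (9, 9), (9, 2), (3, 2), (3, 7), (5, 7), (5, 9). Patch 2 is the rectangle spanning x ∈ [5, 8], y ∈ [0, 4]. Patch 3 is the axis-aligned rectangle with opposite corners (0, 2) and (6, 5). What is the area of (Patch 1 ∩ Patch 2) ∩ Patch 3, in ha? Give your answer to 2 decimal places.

The region (Patch 1 ∩ Patch 2) ∩ Patch 3 is the polygon with vertices (5,4), (6,4), (6,2), (5,2).
By the shoelace formula its area is 2.00.

2.00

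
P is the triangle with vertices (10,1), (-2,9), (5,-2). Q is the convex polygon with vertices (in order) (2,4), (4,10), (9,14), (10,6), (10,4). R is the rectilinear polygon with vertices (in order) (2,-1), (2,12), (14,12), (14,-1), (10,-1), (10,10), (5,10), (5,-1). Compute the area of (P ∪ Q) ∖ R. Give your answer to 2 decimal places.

55.06

|P ∪ Q| = 86.6591.
|(P ∪ Q) ∩ R| = 31.6028.
|(P ∪ Q) ∖ R| = 86.6591 − 31.6028 = 55.06.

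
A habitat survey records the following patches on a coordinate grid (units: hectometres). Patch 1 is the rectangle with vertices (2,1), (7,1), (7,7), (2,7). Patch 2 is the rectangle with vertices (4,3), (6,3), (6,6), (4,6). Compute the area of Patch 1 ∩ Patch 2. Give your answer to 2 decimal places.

|Patch 1∩Patch 2|: x∈[4,6], y∈[3,6] → 2·3 = 6.

6.00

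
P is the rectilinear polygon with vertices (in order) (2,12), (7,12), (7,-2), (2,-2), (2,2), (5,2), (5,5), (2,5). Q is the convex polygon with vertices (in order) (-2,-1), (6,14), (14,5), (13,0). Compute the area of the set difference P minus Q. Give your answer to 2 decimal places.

|P| = 61, |P∩Q| = 45.7667.
|P ∖ Q| = |P| − |P∩Q| = 61 − 45.7667 = 15.23.

15.23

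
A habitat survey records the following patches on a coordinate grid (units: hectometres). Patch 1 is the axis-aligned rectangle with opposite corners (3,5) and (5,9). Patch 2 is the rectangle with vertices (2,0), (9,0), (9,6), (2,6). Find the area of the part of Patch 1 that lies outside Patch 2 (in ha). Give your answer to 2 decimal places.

|Patch 1∩Patch 2|: x∈[3,5], y∈[5,6] → 2·1 = 2.
|Patch 1| = 8.
|Patch 1 ∖ Patch 2| = |Patch 1| − |Patch 1∩Patch 2| = 8 − 2 = 6.00.

6.00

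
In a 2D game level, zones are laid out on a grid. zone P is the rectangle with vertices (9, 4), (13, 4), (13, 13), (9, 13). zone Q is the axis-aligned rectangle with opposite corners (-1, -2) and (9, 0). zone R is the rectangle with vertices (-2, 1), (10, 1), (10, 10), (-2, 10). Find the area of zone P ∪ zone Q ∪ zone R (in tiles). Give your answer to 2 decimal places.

158.00

By inclusion–exclusion:
Individual areas: |zone P| = 36, |zone Q| = 20, |zone R| = 108.
|zone P∩zone Q| = 0 (no overlap).
|zone P∩zone R|: x∈[9,10], y∈[4,10] → 1·6 = 6.
|zone Q∩zone R| = 0 (no overlap).
|zone P∩zone Q∩zone R| = 0.
|zone P ∪ zone Q ∪ zone R| = 164 − 6 + 0 = 158.00.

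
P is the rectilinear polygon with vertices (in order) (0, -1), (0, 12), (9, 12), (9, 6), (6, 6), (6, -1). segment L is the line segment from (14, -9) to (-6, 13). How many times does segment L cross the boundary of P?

2

The segment meets the boundary at (0,6.4), (6,-0.2).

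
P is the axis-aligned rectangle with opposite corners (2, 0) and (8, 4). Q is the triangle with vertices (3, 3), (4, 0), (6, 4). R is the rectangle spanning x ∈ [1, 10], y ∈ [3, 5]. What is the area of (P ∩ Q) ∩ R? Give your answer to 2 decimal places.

1.25

The region (P ∩ Q) ∩ R is the polygon with vertices (6,4), (5.5,3), (3,3).
By the shoelace formula its area is 1.25.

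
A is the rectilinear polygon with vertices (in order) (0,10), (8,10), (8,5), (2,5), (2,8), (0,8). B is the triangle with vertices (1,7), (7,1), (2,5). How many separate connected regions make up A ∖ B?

A ∖ B is a single connected region.

1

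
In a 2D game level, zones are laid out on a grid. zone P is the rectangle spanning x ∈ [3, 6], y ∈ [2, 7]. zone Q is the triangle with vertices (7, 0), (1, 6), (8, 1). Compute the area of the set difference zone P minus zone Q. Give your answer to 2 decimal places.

|zone P| = 15, |zone P∩zone Q| = 2.5.
|zone P ∖ zone Q| = |zone P| − |zone P∩zone Q| = 15 − 2.5 = 12.50.

12.50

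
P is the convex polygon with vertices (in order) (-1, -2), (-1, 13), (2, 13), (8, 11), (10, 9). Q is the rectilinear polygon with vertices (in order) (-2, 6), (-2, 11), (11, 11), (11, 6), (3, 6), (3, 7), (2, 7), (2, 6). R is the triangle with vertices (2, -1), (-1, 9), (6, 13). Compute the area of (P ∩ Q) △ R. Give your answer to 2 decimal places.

43.06

|P ∩ Q| = 47.5.
|(P ∩ Q) ∩ R| = 22.7214.
|(P ∩ Q) △ R| = 47.5 + 41 − 45.4429 = 43.06.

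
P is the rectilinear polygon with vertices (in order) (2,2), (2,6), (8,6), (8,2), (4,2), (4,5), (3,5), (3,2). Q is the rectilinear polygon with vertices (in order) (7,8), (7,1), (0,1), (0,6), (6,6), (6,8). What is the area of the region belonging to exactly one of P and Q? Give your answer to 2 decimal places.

24.00

|P| = 21, |Q| = 37, |P∩Q| = 17.
|P △ Q| = |P| + |Q| − 2·|P∩Q| = 21 + 37 − 34 = 24.00.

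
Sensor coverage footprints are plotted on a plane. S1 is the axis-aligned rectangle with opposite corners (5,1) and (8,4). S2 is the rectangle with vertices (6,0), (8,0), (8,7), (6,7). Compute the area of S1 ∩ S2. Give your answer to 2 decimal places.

6.00

|S1∩S2|: x∈[6,8], y∈[1,4] → 2·3 = 6.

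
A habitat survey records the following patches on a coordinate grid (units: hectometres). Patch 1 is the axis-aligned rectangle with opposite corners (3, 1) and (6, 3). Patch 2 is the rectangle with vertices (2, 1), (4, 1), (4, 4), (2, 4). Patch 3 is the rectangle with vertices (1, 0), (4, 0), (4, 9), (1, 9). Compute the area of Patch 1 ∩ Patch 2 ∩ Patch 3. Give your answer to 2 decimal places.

The intersection is the polygon with vertices (4,3), (4,1), (3,1), (3,3).
By the shoelace formula its area is 2.00.

2.00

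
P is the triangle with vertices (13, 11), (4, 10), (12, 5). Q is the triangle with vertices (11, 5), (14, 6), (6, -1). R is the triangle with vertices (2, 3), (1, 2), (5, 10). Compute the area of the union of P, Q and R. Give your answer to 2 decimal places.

34.92

By inclusion–exclusion:
Individual areas: |P| = 26.5, |Q| = 6.5, |R| = 2.
|P∩Q| = 0.0678.
|P∩R| = 0.0084.
|Q∩R| = 0.
|P∩Q∩R| = 0.
|P ∪ Q ∪ R| = 35 − 0.0762 + 0 = 34.92.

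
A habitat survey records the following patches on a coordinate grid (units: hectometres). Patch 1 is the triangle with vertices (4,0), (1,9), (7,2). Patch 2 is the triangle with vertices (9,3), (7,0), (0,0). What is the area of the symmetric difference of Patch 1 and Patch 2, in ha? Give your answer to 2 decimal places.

21.54

|Patch 1| = 16.5, |Patch 2| = 10.5, |Patch 1∩Patch 2| = 2.7296.
|Patch 1 △ Patch 2| = |Patch 1| + |Patch 2| − 2·|Patch 1∩Patch 2| = 16.5 + 10.5 − 5.4593 = 21.54.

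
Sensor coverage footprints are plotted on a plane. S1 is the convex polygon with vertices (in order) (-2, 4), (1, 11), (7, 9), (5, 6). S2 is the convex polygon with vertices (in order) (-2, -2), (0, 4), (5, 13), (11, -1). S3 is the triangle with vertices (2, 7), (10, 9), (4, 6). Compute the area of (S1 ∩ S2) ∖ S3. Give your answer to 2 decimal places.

|S1 ∩ S2| = 17.1886.
|(S1 ∩ S2) ∩ S3| = 3.975.
|(S1 ∩ S2) ∖ S3| = 17.1886 − 3.975 = 13.21.

13.21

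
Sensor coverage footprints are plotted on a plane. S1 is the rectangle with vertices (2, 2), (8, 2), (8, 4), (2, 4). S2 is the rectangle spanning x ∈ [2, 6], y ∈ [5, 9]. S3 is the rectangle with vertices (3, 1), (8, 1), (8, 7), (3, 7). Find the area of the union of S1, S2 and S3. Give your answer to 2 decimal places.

By inclusion–exclusion:
Individual areas: |S1| = 12, |S2| = 16, |S3| = 30.
|S1∩S2| = 0 (no overlap).
|S1∩S3|: x∈[3,8], y∈[2,4] → 5·2 = 10.
|S2∩S3|: x∈[3,6], y∈[5,7] → 3·2 = 6.
|S1∩S2∩S3| = 0.
|S1 ∪ S2 ∪ S3| = 58 − 16 + 0 = 42.00.

42.00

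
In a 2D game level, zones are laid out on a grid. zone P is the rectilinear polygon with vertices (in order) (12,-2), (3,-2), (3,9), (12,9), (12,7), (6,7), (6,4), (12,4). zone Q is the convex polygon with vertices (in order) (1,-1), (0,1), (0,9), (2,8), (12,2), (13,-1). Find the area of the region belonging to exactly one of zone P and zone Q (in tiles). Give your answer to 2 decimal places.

62.17

|zone P| = 81, |zone Q| = 79.5, |zone P∩zone Q| = 49.1667.
|zone P △ zone Q| = |zone P| + |zone Q| − 2·|zone P∩zone Q| = 81 + 79.5 − 98.3333 = 62.17.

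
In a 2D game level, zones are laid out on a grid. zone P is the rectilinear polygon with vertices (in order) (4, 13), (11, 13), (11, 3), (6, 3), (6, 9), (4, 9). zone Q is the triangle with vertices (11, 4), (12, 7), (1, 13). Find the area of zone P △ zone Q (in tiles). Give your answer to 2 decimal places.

45.51

|zone P| = 58, |zone Q| = 19.5, |zone P∩zone Q| = 15.9929.
|zone P △ zone Q| = |zone P| + |zone Q| − 2·|zone P∩zone Q| = 58 + 19.5 − 31.9859 = 45.51.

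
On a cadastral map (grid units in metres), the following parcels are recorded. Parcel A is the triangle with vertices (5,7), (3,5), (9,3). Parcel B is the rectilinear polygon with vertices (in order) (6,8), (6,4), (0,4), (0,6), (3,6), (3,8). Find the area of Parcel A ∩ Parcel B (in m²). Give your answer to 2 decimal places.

5.00

The intersection is the polygon with vertices (3,5), (5,7), (6,6), (6,4).
By the shoelace formula its area is 5.00.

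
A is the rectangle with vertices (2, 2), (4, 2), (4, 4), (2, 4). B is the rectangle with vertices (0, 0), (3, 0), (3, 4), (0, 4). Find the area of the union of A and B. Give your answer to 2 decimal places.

By inclusion–exclusion:
Individual areas: |A| = 4, |B| = 12.
|A∩B|: x∈[2,3], y∈[2,4] → 1·2 = 2.
|A ∪ B| = 16 − 2 = 14.00.

14.00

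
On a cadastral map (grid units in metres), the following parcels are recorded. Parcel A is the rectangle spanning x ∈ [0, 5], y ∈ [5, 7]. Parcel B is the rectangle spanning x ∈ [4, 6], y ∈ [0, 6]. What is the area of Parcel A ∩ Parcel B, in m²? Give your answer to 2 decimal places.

|Parcel A∩Parcel B|: x∈[4,5], y∈[5,6] → 1·1 = 1.

1.00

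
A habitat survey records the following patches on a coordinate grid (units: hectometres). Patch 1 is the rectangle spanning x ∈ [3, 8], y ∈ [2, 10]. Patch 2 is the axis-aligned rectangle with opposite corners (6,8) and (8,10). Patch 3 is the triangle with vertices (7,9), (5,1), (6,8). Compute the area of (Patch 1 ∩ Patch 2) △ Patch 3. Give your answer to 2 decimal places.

6.25

|Patch 1 ∩ Patch 2| = 4.
|(Patch 1 ∩ Patch 2) ∩ Patch 3| = 0.375.
|(Patch 1 ∩ Patch 2) △ Patch 3| = 4 + 3 − 0.75 = 6.25.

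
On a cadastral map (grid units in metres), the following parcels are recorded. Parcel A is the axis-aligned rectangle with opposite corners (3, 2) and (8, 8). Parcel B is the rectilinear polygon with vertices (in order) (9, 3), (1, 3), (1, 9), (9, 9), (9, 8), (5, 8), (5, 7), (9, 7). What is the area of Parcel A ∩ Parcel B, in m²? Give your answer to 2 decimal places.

22.00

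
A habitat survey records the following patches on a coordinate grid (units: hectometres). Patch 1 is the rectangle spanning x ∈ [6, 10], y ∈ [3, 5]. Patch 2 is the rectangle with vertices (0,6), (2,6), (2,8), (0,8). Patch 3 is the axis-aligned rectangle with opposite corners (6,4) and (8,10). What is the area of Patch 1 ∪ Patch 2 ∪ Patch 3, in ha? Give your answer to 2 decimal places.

By inclusion–exclusion:
Individual areas: |Patch 1| = 8, |Patch 2| = 4, |Patch 3| = 12.
|Patch 1∩Patch 2| = 0 (no overlap).
|Patch 1∩Patch 3|: x∈[6,8], y∈[4,5] → 2·1 = 2.
|Patch 2∩Patch 3| = 0 (no overlap).
|Patch 1∩Patch 2∩Patch 3| = 0.
|Patch 1 ∪ Patch 2 ∪ Patch 3| = 24 − 2 + 0 = 22.00.

22.00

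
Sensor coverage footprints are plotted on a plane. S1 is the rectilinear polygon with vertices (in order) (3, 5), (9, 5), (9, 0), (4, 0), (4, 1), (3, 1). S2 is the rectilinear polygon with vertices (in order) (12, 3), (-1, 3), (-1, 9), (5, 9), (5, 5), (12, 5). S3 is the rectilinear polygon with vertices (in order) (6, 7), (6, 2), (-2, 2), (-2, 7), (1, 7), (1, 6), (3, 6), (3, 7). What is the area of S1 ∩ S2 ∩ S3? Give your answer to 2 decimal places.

The intersection is the polygon with vertices (6,5), (6,3), (3,3), (3,5), (5,5).
By the shoelace formula its area is 6.00.

6.00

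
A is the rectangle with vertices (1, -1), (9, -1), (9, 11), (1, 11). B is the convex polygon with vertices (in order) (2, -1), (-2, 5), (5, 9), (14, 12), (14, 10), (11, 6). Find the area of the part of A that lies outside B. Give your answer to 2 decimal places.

|A| = 96, |A∩B| = 58.2897.
|A ∖ B| = |A| − |A∩B| = 96 − 58.2897 = 37.71.

37.71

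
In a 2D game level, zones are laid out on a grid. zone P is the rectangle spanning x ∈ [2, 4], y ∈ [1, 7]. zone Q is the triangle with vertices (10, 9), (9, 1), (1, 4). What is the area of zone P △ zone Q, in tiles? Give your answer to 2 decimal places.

38.06

|zone P| = 12, |zone Q| = 33.5, |zone P∩zone Q| = 3.7222.
|zone P △ zone Q| = |zone P| + |zone Q| − 2·|zone P∩zone Q| = 12 + 33.5 − 7.4444 = 38.06.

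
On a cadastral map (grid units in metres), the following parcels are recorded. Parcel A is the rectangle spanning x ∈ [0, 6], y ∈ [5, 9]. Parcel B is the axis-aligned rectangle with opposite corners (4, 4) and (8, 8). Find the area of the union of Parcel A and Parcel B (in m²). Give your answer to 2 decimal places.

By inclusion–exclusion:
Individual areas: |Parcel A| = 24, |Parcel B| = 16.
|Parcel A∩Parcel B|: x∈[4,6], y∈[5,8] → 2·3 = 6.
|Parcel A ∪ Parcel B| = 40 − 6 = 34.00.

34.00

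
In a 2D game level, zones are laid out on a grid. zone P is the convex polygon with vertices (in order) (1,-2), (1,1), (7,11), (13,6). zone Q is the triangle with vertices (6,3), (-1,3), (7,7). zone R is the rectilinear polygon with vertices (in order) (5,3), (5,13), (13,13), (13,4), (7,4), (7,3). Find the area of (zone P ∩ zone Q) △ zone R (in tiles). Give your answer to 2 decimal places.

|zone P ∩ zone Q| = 10.3429.
|(zone P ∩ zone Q) ∩ zone R| = 5.
|(zone P ∩ zone Q) △ zone R| = 10.3429 + 74 − 10 = 74.34.

74.34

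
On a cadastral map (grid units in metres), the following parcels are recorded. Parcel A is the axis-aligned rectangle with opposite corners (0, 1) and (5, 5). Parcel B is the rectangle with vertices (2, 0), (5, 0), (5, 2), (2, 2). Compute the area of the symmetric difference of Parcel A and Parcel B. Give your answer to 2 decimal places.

20.00

|Parcel A∩Parcel B|: x∈[2,5], y∈[1,2] → 3·1 = 3.
|Parcel A △ Parcel B| = |Parcel A| + |Parcel B| − 2·|Parcel A∩Parcel B| = 20 + 6 − 6 = 20.00.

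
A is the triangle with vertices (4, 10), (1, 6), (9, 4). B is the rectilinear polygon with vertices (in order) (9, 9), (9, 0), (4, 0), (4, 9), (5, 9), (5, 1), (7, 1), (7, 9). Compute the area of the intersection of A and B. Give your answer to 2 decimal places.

5.76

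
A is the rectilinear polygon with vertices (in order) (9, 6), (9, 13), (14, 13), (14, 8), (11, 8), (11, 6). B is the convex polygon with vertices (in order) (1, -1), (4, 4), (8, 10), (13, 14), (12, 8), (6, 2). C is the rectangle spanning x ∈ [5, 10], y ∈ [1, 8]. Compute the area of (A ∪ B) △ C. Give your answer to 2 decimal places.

55.01

|A ∪ B| = 60.4417.
|(A ∪ B) ∩ C| = 20.2167.
|(A ∪ B) △ C| = 60.4417 + 35 − 40.4333 = 55.01.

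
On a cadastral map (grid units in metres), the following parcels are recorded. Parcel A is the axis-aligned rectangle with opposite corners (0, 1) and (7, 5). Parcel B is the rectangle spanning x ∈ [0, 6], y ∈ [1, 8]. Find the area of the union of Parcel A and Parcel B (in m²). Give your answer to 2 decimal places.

By inclusion–exclusion:
Individual areas: |Parcel A| = 28, |Parcel B| = 42.
|Parcel A∩Parcel B|: x∈[0,6], y∈[1,5] → 6·4 = 24.
|Parcel A ∪ Parcel B| = 70 − 24 = 46.00.

46.00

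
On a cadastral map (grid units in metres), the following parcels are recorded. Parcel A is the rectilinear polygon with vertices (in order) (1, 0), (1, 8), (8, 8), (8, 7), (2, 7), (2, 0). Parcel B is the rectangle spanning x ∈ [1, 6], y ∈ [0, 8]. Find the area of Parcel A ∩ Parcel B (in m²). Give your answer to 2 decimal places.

12.00

The intersection is the polygon with vertices (1,8), (6,8), (6,7), (2,7), (2,0), (1,0).
By the shoelace formula its area is 12.00.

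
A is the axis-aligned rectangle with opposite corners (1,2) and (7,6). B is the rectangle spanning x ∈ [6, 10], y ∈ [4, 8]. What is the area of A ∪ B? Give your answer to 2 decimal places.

38.00

By inclusion–exclusion:
Individual areas: |A| = 24, |B| = 16.
|A∩B|: x∈[6,7], y∈[4,6] → 1·2 = 2.
|A ∪ B| = 40 − 2 = 38.00.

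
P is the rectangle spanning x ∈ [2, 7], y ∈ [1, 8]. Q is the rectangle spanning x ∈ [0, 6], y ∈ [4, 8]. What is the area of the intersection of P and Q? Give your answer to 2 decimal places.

|P∩Q|: x∈[2,6], y∈[4,8] → 4·4 = 16.

16.00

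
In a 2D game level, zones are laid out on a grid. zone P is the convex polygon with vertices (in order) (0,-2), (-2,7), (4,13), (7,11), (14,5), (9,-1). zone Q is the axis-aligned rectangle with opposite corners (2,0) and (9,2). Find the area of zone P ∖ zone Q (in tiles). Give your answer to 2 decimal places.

136.50

|zone P| = 150.5, |zone P∩zone Q| = 14.
|zone P ∖ zone Q| = |zone P| − |zone P∩zone Q| = 150.5 − 14 = 136.50.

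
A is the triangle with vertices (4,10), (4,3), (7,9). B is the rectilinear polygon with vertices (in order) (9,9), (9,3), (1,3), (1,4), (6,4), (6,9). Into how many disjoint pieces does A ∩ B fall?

A ∩ B splits into 2 disjoint pieces (area 0.25, area 1).

2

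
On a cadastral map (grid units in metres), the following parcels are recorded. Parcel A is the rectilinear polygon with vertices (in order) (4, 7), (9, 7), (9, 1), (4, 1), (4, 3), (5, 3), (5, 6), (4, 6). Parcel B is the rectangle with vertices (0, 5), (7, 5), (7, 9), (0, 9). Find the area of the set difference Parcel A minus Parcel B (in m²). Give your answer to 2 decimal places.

|Parcel A| = 27, |Parcel A∩Parcel B| = 5.
|Parcel A ∖ Parcel B| = |Parcel A| − |Parcel A∩Parcel B| = 27 − 5 = 22.00.

22.00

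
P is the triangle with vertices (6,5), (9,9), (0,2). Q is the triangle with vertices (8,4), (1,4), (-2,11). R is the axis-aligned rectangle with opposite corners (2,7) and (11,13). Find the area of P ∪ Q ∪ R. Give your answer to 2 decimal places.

By inclusion–exclusion:
Individual areas: |P| = 7.5, |Q| = 24.5, |R| = 54.
|P∩Q| = 3.0679.
|P∩R| = 1.0714.
|Q∩R| = 1.0286.
|P∩Q∩R| = 0.
|P ∪ Q ∪ R| = 86 − 5.1679 + 0 = 80.83.

80.83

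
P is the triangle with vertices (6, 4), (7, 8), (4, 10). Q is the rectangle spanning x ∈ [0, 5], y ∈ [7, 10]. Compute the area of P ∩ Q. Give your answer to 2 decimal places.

The intersection is the polygon with vertices (5,9.333), (5,7), (4,10).
By the shoelace formula its area is 1.17.

1.17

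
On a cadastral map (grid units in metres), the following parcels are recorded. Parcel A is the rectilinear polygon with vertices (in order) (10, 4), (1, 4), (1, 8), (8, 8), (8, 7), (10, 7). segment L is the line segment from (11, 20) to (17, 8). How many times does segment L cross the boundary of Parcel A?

The segment lies entirely outside Parcel A and never meets its boundary.

0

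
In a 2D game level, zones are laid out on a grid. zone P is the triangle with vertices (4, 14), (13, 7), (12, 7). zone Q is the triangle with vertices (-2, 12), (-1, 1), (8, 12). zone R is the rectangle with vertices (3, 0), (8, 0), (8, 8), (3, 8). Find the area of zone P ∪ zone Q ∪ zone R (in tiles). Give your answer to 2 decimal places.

By inclusion–exclusion:
Individual areas: |zone P| = 3.5, |zone Q| = 55, |zone R| = 40.
|zone P∩zone Q| = 0.2643.
|zone P∩zone R| = 0.
|zone Q∩zone R| = 1.8232.
|zone P∩zone Q∩zone R| = 0.
|zone P ∪ zone Q ∪ zone R| = 98.5 − 2.0875 + 0 = 96.41.

96.41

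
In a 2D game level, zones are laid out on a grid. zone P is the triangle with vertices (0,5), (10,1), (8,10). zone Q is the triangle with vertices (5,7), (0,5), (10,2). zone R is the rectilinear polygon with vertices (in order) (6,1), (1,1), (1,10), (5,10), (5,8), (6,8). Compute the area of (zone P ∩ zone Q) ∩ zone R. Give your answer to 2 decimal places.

The region (zone P ∩ zone Q) ∩ zone R is the polygon with vertices (1,4.7), (1,5.4), (5,7), (6,6), (6,3.2).
By the shoelace formula its area is 11.55.

11.55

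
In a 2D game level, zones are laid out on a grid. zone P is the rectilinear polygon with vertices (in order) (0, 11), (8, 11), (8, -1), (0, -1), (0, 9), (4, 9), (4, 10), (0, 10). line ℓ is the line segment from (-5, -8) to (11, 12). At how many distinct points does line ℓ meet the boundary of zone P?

The segment meets the boundary at (8,8.25), (0.6,-1).

2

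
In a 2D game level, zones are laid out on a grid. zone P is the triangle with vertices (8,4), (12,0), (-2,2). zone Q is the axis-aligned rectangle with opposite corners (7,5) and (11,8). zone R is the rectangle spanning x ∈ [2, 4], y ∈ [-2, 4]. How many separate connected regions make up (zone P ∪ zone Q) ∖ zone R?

(zone P ∪ zone Q) ∖ zone R splits into 3 disjoint pieces (area 17.8286, area 2.7429, area 12).

3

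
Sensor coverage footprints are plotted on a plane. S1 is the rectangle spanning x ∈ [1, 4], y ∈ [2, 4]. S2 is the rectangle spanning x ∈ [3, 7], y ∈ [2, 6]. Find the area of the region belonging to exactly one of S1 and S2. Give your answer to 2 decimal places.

18.00

|S1∩S2|: x∈[3,4], y∈[2,4] → 1·2 = 2.
|S1 △ S2| = |S1| + |S2| − 2·|S1∩S2| = 6 + 16 − 4 = 18.00.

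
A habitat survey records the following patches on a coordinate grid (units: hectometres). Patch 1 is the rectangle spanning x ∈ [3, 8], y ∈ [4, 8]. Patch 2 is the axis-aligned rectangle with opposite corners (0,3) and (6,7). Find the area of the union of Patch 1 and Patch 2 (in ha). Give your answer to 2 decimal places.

By inclusion–exclusion:
Individual areas: |Patch 1| = 20, |Patch 2| = 24.
|Patch 1∩Patch 2|: x∈[3,6], y∈[4,7] → 3·3 = 9.
|Patch 1 ∪ Patch 2| = 44 − 9 = 35.00.

35.00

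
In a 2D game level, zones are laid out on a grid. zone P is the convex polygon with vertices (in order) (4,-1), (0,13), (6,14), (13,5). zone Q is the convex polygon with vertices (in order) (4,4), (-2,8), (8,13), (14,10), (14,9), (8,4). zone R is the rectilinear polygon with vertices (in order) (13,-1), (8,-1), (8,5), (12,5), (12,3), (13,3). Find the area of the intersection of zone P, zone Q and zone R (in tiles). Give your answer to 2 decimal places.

0.60

The intersection is the polygon with vertices (8,4), (8,5), (9.2,5).
By the shoelace formula its area is 0.60.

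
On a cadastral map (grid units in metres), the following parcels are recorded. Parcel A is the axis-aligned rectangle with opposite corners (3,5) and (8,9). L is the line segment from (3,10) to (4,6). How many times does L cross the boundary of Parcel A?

1

The segment meets the boundary at (3.25,9).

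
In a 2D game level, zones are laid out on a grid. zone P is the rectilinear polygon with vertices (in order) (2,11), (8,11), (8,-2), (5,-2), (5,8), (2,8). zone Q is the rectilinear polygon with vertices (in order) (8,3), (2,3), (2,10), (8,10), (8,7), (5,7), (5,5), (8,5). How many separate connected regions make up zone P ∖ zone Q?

zone P ∖ zone Q splits into 3 disjoint pieces (area 6, area 6, area 15).

3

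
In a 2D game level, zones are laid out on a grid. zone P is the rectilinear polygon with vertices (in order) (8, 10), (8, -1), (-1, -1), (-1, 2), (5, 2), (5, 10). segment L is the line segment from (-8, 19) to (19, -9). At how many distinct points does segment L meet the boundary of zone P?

The segment meets the boundary at (8,2.407), (5,5.519).

2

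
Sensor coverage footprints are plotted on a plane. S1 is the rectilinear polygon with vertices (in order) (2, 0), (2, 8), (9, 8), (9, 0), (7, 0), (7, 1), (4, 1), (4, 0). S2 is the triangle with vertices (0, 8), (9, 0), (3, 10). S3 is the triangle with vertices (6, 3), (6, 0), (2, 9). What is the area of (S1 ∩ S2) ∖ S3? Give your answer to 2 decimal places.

11.75

|S1 ∩ S2| = 15.0222.
|(S1 ∩ S2) ∩ S3| = 3.2766.
|(S1 ∩ S2) ∖ S3| = 15.0222 − 3.2766 = 11.75.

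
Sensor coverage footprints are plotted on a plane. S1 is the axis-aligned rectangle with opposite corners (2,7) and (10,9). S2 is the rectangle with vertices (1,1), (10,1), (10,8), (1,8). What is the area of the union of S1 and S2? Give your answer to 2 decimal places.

By inclusion–exclusion:
Individual areas: |S1| = 16, |S2| = 63.
|S1∩S2|: x∈[2,10], y∈[7,8] → 8·1 = 8.
|S1 ∪ S2| = 79 − 8 = 71.00.

71.00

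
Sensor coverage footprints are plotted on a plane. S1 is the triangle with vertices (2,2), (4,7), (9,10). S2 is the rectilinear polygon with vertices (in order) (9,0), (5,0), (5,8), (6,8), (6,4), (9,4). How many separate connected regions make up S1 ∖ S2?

S1 ∖ S2 splits into 2 disjoint pieces (area 5.1571, area 2.4762).

2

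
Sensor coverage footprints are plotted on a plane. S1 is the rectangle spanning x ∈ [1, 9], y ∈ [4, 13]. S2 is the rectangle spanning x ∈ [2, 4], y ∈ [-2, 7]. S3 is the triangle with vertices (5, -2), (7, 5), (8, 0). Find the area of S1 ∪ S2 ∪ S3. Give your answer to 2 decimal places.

92.26

By inclusion–exclusion:
Individual areas: |S1| = 72, |S2| = 18, |S3| = 8.5.
|S1∩S2|: x∈[2,4], y∈[4,7] → 2·3 = 6.
|S1∩S3| = 0.2429.
|S2∩S3| = 0.
|S1∩S2∩S3| = 0.
|S1 ∪ S2 ∪ S3| = 98.5 − 6.2429 + 0 = 92.26.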